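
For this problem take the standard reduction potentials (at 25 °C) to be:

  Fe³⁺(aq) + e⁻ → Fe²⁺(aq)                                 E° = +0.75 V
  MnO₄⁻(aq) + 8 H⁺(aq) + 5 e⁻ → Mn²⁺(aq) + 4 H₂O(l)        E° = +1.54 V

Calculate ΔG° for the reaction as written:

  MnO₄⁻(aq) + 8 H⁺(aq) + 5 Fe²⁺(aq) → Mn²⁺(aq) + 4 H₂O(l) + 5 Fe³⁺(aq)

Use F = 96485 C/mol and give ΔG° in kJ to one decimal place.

As written, MnO₄⁻/Mn²⁺ is reduced (cathode) and Fe³⁺/Fe²⁺ is oxidised (anode), so E°cell = (+1.54) − (+0.75) = +0.79 V.
Balancing electrons gives n = 5.
ΔG° = −nFE° = −(5)(96485)(+0.79) = -381,116 J = -381.1 kJ.

-381.1 kJ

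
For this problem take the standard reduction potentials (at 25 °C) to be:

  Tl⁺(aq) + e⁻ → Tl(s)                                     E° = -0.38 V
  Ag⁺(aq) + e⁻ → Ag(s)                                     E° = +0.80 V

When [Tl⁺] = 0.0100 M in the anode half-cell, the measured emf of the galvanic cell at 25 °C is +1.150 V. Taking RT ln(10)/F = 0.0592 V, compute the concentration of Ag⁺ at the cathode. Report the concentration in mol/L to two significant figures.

0.0031 M

Ag⁺/Ag is the cathode, Tl⁺/Tl the anode: E°cell = +1.18 V, n = 1.
Overall reaction: Ag⁺(aq) + Tl(s) → Ag(s) + Tl⁺(aq); Q = [Tl⁺]^1/[Ag⁺]^1.
From E = E° − (0.0592/n) log Q: log Q = (E° − E)·n/0.0592 = (+1.18 − (+1.150))·1/0.0592 = 0.5068.
So 1·log[Ag⁺] = 1·log(0.01) − log Q = -2.0000 − (0.5068) = -2.5068; [Ag⁺] = 10^(-2.5068) ≈ 0.0031 M.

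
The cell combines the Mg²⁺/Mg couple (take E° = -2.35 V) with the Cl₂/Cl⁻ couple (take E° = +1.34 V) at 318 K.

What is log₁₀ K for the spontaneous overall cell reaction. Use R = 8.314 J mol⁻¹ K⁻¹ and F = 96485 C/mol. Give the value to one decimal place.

117.0

Cathode: Cl₂/Cl⁻; anode: Mg²⁺/Mg. E°cell = (+1.34) − (-2.35) = +3.69 V, with n = 2.
ΔG° = −nFE° = −RT ln K, so ln K = nFE°/(RT) = (2)(96485)(+3.69) / ((8.314)(318)) = 269.326.
log₁₀ K = 269.326 / ln 10 = 117.0.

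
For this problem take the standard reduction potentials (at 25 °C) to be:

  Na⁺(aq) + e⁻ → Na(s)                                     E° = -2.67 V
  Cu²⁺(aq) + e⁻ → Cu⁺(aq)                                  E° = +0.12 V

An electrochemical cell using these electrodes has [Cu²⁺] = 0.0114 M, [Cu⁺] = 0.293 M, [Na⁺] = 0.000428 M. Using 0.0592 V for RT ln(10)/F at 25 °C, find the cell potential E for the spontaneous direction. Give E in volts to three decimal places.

Cu²⁺/Cu⁺ is the cathode (higher E°), Na⁺/Na the anode: E°cell = +0.12 − (-2.67) = +2.79 V, n = 1.
Overall: Cu²⁺(aq) + Na(s) → Cu⁺(aq) + Na⁺(aq)
Q = [Cu⁺]·[Na⁺] / ([Cu²⁺]); log Q = -1.959.
E = E° − (0.0592/n) log Q = +2.79 − (0.0592/1)(-1.959) = +2.906 V.

+2.906 V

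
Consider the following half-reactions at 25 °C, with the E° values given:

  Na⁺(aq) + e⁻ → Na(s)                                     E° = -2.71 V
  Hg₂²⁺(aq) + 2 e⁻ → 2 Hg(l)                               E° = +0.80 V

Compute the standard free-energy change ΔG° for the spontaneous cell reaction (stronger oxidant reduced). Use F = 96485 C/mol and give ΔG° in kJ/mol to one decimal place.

Hg₂²⁺/Hg (E° = +0.80 V) is the cathode; Na⁺/Na (E° = -2.71 V) is the anode, so E°cell = +3.51 V.
Balancing electrons gives n = 2 (lcm of 2 and 1).
ΔG° = −nFE° = −(2)(96485)(+3.51) = -677,325 J = -677.3 kJ/mol.

-677.3 kJ/mol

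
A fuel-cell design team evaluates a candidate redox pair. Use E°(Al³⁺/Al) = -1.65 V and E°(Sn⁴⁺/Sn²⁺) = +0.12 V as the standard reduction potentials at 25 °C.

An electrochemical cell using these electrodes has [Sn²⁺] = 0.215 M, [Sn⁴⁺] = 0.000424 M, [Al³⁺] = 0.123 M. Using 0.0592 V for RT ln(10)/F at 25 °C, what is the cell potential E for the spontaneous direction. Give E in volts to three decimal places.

Sn⁴⁺/Sn²⁺ is the cathode (higher E°), Al³⁺/Al the anode: E°cell = +0.12 − (-1.65) = +1.77 V, n = 6.
Overall: 3 Sn⁴⁺(aq) + 2 Al(s) → 3 Sn²⁺(aq) + 2 Al³⁺(aq)
Q = [Sn²⁺]^3·[Al³⁺]^2 / ([Sn⁴⁺]^3); log Q = 6.295.
E = E° − (0.0592/n) log Q = +1.77 − (0.0592/6)(6.295) = +1.708 V.

+1.708 V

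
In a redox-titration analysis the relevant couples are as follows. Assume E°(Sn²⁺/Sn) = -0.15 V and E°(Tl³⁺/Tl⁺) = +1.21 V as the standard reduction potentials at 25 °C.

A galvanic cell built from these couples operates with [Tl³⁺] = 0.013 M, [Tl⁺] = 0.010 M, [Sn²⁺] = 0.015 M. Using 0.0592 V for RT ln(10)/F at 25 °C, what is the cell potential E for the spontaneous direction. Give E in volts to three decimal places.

Tl³⁺/Tl⁺ is the cathode (higher E°), Sn²⁺/Sn the anode: E°cell = +1.21 − (-0.15) = +1.36 V, n = 2.
Overall: Tl³⁺(aq) + Sn(s) → Tl⁺(aq) + Sn²⁺(aq)
Q = [Tl⁺]·[Sn²⁺] / ([Tl³⁺]); log Q = -1.938.
E = E° − (0.0592/n) log Q = +1.36 − (0.0592/2)(-1.938) = +1.417 V.

+1.417 V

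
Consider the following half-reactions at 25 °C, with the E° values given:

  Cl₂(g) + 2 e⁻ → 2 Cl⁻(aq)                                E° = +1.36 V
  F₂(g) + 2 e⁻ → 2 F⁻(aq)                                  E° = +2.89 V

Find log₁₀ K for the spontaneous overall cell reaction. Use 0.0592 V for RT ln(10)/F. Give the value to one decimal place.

51.7

Cathode: F₂/F⁻; anode: Cl₂/Cl⁻. E°cell = +1.53 V, n = 2.
log K = nE°cell / 0.0592 = (2)(+1.53) / 0.0592 = 51.7.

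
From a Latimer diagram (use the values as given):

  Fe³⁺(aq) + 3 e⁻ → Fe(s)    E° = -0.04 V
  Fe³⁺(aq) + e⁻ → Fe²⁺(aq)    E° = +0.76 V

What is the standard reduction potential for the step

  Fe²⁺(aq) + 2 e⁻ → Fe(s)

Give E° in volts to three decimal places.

-0.440 V

Sequential free energies add, so n₃E°₃ = n₁E°₁ + n₂E°₂.
With n₃ = 3, and the known step contributing 1×(+0.76) V, the unknown satisfies 2·E° = 3×(-0.04) − 1×(+0.76) = -0.880.
E° = -0.880 / 2 = -0.440 V.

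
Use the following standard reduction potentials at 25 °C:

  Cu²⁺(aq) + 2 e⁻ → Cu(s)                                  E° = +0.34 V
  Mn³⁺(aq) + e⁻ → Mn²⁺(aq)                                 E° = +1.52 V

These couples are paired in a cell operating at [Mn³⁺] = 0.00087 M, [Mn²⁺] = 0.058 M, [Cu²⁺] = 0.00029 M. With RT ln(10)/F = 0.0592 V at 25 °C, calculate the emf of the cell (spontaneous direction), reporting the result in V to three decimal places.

Mn³⁺/Mn²⁺ is the cathode (higher E°), Cu²⁺/Cu the anode: E°cell = +1.52 − (+0.34) = +1.18 V, n = 2.
Overall: 2 Mn³⁺(aq) + Cu(s) → 2 Mn²⁺(aq) + Cu²⁺(aq)
Q = [Mn²⁺]^2·[Cu²⁺] / ([Mn³⁺]^2); log Q = 0.110.
E = E° − (0.0592/n) log Q = +1.18 − (0.0592/2)(0.110) = +1.177 V.

+1.177 V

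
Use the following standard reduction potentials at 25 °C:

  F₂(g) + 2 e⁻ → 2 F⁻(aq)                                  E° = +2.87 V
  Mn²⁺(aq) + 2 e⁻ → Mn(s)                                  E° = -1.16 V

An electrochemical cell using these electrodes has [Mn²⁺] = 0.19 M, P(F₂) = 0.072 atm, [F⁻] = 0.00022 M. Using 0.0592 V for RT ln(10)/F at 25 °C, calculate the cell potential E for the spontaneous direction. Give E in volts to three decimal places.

F₂/F⁻ is the cathode (higher E°), Mn²⁺/Mn the anode: E°cell = +2.87 − (-1.16) = +4.03 V, n = 2.
Overall: F₂(g) + Mn(s) → 2 F⁻(aq) + Mn²⁺(aq)
Q = [F⁻]^2·[Mn²⁺] / (P(F₂)); log Q = -6.894.
E = E° − (0.0592/n) log Q = +4.03 − (0.0592/2)(-6.894) = +4.234 V.

+4.234 V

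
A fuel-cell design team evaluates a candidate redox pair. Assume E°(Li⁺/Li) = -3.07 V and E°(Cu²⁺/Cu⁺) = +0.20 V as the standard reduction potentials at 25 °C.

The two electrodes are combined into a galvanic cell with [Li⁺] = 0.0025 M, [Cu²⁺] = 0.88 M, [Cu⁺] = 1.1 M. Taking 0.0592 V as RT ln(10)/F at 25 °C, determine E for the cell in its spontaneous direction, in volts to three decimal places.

Cu²⁺/Cu⁺ is the cathode (higher E°), Li⁺/Li the anode: E°cell = +0.20 − (-3.07) = +3.27 V, n = 1.
Overall: Cu²⁺(aq) + Li(s) → Cu⁺(aq) + Li⁺(aq)
Q = [Cu⁺]·[Li⁺] / ([Cu²⁺]); log Q = -2.505.
E = E° − (0.0592/n) log Q = +3.27 − (0.0592/1)(-2.505) = +3.418 V.

+3.418 V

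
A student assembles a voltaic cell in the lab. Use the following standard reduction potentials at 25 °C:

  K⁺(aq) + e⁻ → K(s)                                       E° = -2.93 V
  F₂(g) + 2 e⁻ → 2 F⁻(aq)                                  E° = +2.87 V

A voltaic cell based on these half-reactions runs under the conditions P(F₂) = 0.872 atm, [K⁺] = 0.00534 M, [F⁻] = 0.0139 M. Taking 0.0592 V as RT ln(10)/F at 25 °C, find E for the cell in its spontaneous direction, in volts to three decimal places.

+6.043 V

F₂/F⁻ is the cathode (higher E°), K⁺/K the anode: E°cell = +2.87 − (-2.93) = +5.80 V, n = 2.
Overall: F₂(g) + 2 K(s) → 2 F⁻(aq) + 2 K⁺(aq)
Q = [F⁻]^2·[K⁺]^2 / (P(F₂)); log Q = -8.199.
E = E° − (0.0592/n) log Q = +5.80 − (0.0592/2)(-8.199) = +6.043 V.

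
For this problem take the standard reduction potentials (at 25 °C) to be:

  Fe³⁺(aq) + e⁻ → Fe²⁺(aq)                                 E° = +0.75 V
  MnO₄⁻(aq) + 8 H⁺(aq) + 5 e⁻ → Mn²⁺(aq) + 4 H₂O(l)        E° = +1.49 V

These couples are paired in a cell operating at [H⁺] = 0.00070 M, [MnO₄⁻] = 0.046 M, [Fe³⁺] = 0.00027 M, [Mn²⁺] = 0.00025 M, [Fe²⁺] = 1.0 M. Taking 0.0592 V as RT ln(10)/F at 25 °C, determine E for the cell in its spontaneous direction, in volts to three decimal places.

MnO₄⁻/Mn²⁺ is the cathode (higher E°), Fe³⁺/Fe²⁺ the anode: E°cell = +1.49 − (+0.75) = +0.74 V, n = 5.
Overall: MnO₄⁻(aq) + 8 H⁺(aq) + 5 Fe²⁺(aq) → Mn²⁺(aq) + 4 H₂O(l) + 5 Fe³⁺(aq)
Q = [Mn²⁺]·[Fe³⁺]^5 / ([MnO₄⁻]·[H⁺]^8·[Fe²⁺]^5); log Q = 5.131.
E = E° − (0.0592/n) log Q = +0.74 − (0.0592/5)(5.131) = +0.679 V.

+0.679 V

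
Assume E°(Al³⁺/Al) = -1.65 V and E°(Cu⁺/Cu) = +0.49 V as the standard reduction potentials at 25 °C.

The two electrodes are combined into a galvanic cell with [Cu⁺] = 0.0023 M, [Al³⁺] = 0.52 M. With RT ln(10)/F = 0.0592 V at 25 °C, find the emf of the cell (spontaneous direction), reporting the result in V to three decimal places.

+1.989 V

Cu⁺/Cu is the cathode (higher E°), Al³⁺/Al the anode: E°cell = +0.49 − (-1.65) = +2.14 V, n = 3.
Overall: 3 Cu⁺(aq) + Al(s) → 3 Cu(s) + Al³⁺(aq)
Q = [Al³⁺] / ([Cu⁺]^3); log Q = 7.631.
E = E° − (0.0592/n) log Q = +2.14 − (0.0592/3)(7.631) = +1.989 V.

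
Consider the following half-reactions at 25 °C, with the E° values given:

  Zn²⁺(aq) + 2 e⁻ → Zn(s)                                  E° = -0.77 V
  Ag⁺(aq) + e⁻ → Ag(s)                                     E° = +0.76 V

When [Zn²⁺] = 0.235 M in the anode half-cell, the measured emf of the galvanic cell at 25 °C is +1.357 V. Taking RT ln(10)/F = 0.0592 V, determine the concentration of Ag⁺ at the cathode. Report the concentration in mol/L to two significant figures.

0.00058 M

Ag⁺/Ag is the cathode, Zn²⁺/Zn the anode: E°cell = +1.53 V, n = 2.
Overall reaction: 2 Ag⁺(aq) + Zn(s) → 2 Ag(s) + Zn²⁺(aq); Q = [Zn²⁺]^1/[Ag⁺]^2.
From E = E° − (0.0592/n) log Q: log Q = (E° − E)·n/0.0592 = (+1.53 − (+1.357))·2/0.0592 = 5.8446.
So 2·log[Ag⁺] = 1·log(0.235) − log Q = -0.6289 − (5.8446) = -6.4735; log[Ag⁺] = -6.4735 / 2 = -3.2367; [Ag⁺] = 10^(-3.2367) ≈ 0.00058 M.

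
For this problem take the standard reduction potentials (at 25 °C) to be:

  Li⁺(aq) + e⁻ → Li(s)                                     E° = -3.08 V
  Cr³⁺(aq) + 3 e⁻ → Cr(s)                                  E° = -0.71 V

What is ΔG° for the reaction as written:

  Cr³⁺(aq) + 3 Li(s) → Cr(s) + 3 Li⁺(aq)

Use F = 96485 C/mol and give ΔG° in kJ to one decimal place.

As written, Cr³⁺/Cr is reduced (cathode) and Li⁺/Li is oxidised (anode), so E°cell = (-0.71) − (-3.08) = +2.37 V.
Balancing electrons gives n = 3.
ΔG° = −nFE° = −(3)(96485)(+2.37) = -686,008 J = -686.0 kJ.

-686.0 kJ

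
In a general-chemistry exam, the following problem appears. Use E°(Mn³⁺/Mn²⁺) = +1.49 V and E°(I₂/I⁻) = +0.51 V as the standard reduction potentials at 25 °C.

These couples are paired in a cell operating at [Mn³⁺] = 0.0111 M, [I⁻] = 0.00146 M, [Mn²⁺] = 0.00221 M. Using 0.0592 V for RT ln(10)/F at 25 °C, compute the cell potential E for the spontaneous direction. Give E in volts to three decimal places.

Mn³⁺/Mn²⁺ is the cathode (higher E°), I₂/I⁻ the anode: E°cell = +1.49 − (+0.51) = +0.98 V, n = 2.
Overall: 2 Mn³⁺(aq) + 2 I⁻(aq) → 2 Mn²⁺(aq) + I₂(s)
Q = [Mn²⁺]^2 / ([Mn³⁺]^2·[I⁻]^2); log Q = 4.269.
E = E° − (0.0592/n) log Q = +0.98 − (0.0592/2)(4.269) = +0.854 V.

+0.854 V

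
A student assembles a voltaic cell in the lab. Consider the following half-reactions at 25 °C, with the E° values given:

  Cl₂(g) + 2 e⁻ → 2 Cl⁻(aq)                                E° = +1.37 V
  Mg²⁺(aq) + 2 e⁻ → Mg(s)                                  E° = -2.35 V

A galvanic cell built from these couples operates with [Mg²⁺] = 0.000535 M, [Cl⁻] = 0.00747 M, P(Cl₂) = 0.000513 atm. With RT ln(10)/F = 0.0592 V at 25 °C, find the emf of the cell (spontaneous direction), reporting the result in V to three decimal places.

+3.845 V

Cl₂/Cl⁻ is the cathode (higher E°), Mg²⁺/Mg the anode: E°cell = +1.37 − (-2.35) = +3.72 V, n = 2.
Overall: Cl₂(g) + Mg(s) → 2 Cl⁻(aq) + Mg²⁺(aq)
Q = [Cl⁻]^2·[Mg²⁺] / (P(Cl₂)); log Q = -4.235.
E = E° − (0.0592/n) log Q = +3.72 − (0.0592/2)(-4.235) = +3.845 V.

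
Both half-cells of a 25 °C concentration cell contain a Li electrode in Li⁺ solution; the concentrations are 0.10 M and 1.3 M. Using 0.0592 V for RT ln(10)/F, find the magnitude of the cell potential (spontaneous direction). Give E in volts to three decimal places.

For a concentration cell E°cell = 0. The 1.3 M side is the cathode (reduction is favoured where [Li⁺] is higher).
With n = 1, E = −(0.0592/1) log([Li⁺]ₐₙ/[Li⁺]꜀ₐₜ) = −(0.0592/1) log(0.1/1.3) = −(0.0592/1)(-1.114) = +0.066 V.

+0.066 V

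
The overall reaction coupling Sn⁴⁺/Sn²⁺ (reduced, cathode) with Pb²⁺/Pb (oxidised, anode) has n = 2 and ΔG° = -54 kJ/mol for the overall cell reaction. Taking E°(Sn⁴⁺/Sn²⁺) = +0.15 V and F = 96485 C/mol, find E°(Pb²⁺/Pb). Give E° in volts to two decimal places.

-0.13 V

E°cell = −ΔG°/(nF) = −(-54×10³)/((2)(96485)) = +0.280 V.
Since Sn⁴⁺/Sn²⁺ is the cathode and Pb²⁺/Pb the anode, E°cell = E°(Sn⁴⁺/Sn²⁺) − E°(Pb²⁺/Pb).
So E°(Pb²⁺/Pb) = E°(Sn⁴⁺/Sn²⁺) − E°cell = (+0.15) − (+0.280) = -0.13 V.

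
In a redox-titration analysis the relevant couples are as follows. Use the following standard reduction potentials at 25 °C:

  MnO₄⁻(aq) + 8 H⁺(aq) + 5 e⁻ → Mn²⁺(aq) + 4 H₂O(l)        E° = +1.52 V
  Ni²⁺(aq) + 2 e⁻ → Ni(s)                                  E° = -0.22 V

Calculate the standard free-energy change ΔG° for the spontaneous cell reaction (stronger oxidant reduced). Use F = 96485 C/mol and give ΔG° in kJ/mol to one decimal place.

MnO₄⁻/Mn²⁺ (E° = +1.52 V) is the cathode; Ni²⁺/Ni (E° = -0.22 V) is the anode, so E°cell = +1.74 V.
Balancing electrons gives n = 10 (lcm of 5 and 2).
ΔG° = −nFE° = −(10)(96485)(+1.74) = -1,678,839 J = -1678.8 kJ/mol.

-1678.8 kJ/mol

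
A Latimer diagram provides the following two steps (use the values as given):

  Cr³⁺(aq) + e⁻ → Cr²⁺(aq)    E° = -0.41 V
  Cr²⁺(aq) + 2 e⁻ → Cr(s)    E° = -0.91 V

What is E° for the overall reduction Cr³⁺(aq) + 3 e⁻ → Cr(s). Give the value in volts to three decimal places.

Standard free energies of sequential steps add: ΔG°₃ = ΔG°₁ + ΔG°₂, so n₃E°₃ = n₁E°₁ + n₂E°₂.
E°₃ = (1×-0.41 + 2×-0.91) / 3 = (-2.230) / 3 = -0.743 V.

-0.743 V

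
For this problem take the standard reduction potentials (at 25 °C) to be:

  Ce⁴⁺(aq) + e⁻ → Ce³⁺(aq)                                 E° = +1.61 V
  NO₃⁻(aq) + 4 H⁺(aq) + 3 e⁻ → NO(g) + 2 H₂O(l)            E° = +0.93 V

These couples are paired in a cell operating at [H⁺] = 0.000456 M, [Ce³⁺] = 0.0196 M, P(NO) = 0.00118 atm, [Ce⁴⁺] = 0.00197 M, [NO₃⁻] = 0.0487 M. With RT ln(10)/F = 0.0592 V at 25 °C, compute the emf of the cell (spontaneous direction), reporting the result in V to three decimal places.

+0.853 V

Ce⁴⁺/Ce³⁺ is the cathode (higher E°), NO₃⁻/NO the anode: E°cell = +1.61 − (+0.93) = +0.68 V, n = 3.
Overall: 3 Ce⁴⁺(aq) + NO(g) + 2 H₂O(l) → 3 Ce³⁺(aq) + NO₃⁻(aq) + 4 H⁺(aq)
Q = [Ce³⁺]^3·[NO₃⁻]·[H⁺]^4 / ([Ce⁴⁺]^3·P(NO)); log Q = -8.755.
E = E° − (0.0592/n) log Q = +0.68 − (0.0592/3)(-8.755) = +0.853 V.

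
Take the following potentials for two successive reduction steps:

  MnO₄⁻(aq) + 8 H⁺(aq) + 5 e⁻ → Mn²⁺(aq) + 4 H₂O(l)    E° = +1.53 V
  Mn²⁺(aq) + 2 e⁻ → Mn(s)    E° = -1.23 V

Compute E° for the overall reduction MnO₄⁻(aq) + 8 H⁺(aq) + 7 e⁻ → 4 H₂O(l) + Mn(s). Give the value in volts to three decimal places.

+0.741 V

Standard free energies of sequential steps add: ΔG°₃ = ΔG°₁ + ΔG°₂, so n₃E°₃ = n₁E°₁ + n₂E°₂.
E°₃ = (5×+1.53 + 2×-1.23) / 7 = (+5.190) / 7 = +0.741 V.
Simply averaging or adding the two E° values would be wrong; the electron-weighted sum is required.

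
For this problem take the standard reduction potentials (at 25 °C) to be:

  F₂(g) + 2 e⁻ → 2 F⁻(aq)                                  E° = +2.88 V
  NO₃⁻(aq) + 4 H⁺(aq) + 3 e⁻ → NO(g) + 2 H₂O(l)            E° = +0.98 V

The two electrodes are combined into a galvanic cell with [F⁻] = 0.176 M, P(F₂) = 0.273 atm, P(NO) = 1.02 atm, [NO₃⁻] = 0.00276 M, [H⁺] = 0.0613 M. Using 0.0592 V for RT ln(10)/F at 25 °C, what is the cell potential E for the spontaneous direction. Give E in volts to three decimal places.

+2.074 V

F₂/F⁻ is the cathode (higher E°), NO₃⁻/NO the anode: E°cell = +2.88 − (+0.98) = +1.90 V, n = 6.
Overall: 3 F₂(g) + 2 NO(g) + 4 H₂O(l) → 6 F⁻(aq) + 2 NO₃⁻(aq) + 8 H⁺(aq)
Q = [F⁻]^6·[NO₃⁻]^2·[H⁺]^8 / (P(F₂)^3·P(NO)^2); log Q = -17.671.
E = E° − (0.0592/n) log Q = +1.90 − (0.0592/6)(-17.671) = +2.074 V.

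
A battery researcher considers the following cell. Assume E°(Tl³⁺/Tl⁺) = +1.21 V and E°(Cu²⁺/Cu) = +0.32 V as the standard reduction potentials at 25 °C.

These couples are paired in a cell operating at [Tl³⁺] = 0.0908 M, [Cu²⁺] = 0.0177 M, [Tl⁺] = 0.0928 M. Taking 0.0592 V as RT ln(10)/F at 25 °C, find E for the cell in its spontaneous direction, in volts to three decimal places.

Tl³⁺/Tl⁺ is the cathode (higher E°), Cu²⁺/Cu the anode: E°cell = +1.21 − (+0.32) = +0.89 V, n = 2.
Overall: Tl³⁺(aq) + Cu(s) → Tl⁺(aq) + Cu²⁺(aq)
Q = [Tl⁺]·[Cu²⁺] / ([Tl³⁺]); log Q = -1.743.
E = E° − (0.0592/n) log Q = +0.89 − (0.0592/2)(-1.743) = +0.942 V.

+0.942 V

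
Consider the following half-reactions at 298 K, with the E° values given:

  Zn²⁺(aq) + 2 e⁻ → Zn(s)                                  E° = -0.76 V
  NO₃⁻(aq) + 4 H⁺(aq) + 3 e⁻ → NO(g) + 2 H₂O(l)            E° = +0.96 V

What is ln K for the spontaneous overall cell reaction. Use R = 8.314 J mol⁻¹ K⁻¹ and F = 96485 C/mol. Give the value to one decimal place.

401.9

Cathode: NO₃⁻/NO; anode: Zn²⁺/Zn. E°cell = (+0.96) − (-0.76) = +1.72 V, with n = 6.
ΔG° = −nFE° = −RT ln K, so ln K = nFE°/(RT) = (6)(96485)(+1.72) / ((8.314)(298)) = 401.896.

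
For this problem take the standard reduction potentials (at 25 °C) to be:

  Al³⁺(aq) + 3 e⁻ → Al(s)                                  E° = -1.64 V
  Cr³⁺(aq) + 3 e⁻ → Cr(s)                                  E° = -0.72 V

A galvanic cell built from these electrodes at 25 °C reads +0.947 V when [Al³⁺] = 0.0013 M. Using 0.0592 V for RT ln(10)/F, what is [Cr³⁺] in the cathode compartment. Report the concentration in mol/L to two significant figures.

Cr³⁺/Cr is the cathode, Al³⁺/Al the anode: E°cell = +0.92 V, n = 3.
Overall reaction: Cr³⁺(aq) + Al(s) → Cr(s) + Al³⁺(aq); Q = [Al³⁺]^1/[Cr³⁺]^1.
From E = E° − (0.0592/n) log Q: log Q = (E° − E)·n/0.0592 = (+0.92 − (+0.947))·3/0.0592 = -1.3682.
So 1·log[Cr³⁺] = 1·log(0.0013) − log Q = -2.8861 − (-1.3682) = -1.5179; [Cr³⁺] = 10^(-1.5179) ≈ 0.030 M.

0.030 M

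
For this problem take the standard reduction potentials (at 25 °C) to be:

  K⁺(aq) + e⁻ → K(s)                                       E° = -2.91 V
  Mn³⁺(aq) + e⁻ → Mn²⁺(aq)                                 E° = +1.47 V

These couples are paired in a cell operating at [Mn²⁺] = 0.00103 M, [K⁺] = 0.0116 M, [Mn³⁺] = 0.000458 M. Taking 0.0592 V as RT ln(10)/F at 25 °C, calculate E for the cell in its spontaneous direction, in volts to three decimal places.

+4.474 V

Mn³⁺/Mn²⁺ is the cathode (higher E°), K⁺/K the anode: E°cell = +1.47 − (-2.91) = +4.38 V, n = 1.
Overall: Mn³⁺(aq) + K(s) → Mn²⁺(aq) + K⁺(aq)
Q = [Mn²⁺]·[K⁺] / ([Mn³⁺]); log Q = -1.584.
E = E° − (0.0592/n) log Q = +4.38 − (0.0592/1)(-1.584) = +4.474 V.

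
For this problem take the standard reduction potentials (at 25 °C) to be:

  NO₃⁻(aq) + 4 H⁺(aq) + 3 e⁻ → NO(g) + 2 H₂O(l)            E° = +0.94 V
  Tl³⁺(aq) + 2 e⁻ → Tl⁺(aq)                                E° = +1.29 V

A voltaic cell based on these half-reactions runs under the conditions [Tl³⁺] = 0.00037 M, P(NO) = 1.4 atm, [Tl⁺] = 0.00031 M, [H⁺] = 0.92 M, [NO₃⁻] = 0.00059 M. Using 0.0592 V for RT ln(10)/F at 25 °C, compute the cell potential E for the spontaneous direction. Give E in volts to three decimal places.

Tl³⁺/Tl⁺ is the cathode (higher E°), NO₃⁻/NO the anode: E°cell = +1.29 − (+0.94) = +0.35 V, n = 6.
Overall: 3 Tl³⁺(aq) + 2 NO(g) + 4 H₂O(l) → 3 Tl⁺(aq) + 2 NO₃⁻(aq) + 8 H⁺(aq)
Q = [Tl⁺]^3·[NO₃⁻]^2·[H⁺]^8 / ([Tl³⁺]^3·P(NO)^2); log Q = -7.271.
E = E° − (0.0592/n) log Q = +0.35 − (0.0592/6)(-7.271) = +0.422 V.

+0.422 V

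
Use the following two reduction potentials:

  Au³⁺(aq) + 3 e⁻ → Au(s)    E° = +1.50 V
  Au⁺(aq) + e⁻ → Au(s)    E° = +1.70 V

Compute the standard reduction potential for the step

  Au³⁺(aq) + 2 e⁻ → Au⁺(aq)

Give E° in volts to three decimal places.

+1.400 V

Sequential free energies add, so n₃E°₃ = n₁E°₁ + n₂E°₂.
With n₃ = 3, and the known step contributing 1×(+1.70) V, the unknown satisfies 2·E° = 3×(+1.50) − 1×(+1.70) = +2.800.
E° = +2.800 / 2 = +1.400 V.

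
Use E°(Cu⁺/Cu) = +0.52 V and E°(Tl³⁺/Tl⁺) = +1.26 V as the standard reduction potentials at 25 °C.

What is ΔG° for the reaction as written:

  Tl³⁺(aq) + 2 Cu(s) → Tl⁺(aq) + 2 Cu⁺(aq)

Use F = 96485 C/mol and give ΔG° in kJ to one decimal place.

As written, Tl³⁺/Tl⁺ is reduced (cathode) and Cu⁺/Cu is oxidised (anode), so E°cell = (+1.26) − (+0.52) = +0.74 V.
Balancing electrons gives n = 2.
ΔG° = −nFE° = −(2)(96485)(+0.74) = -142,798 J = -142.8 kJ.

-142.8 kJ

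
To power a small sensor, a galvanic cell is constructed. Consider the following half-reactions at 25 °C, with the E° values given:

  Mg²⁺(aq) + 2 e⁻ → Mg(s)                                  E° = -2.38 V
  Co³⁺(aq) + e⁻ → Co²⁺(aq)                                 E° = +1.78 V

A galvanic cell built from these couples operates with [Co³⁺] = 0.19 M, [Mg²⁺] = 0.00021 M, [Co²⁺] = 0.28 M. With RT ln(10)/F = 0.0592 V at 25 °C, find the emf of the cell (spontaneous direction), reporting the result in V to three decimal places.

Co³⁺/Co²⁺ is the cathode (higher E°), Mg²⁺/Mg the anode: E°cell = +1.78 − (-2.38) = +4.16 V, n = 2.
Overall: 2 Co³⁺(aq) + Mg(s) → 2 Co²⁺(aq) + Mg²⁺(aq)
Q = [Co²⁺]^2·[Mg²⁺] / ([Co³⁺]^2); log Q = -3.341.
E = E° − (0.0592/n) log Q = +4.16 − (0.0592/2)(-3.341) = +4.259 V.

+4.259 V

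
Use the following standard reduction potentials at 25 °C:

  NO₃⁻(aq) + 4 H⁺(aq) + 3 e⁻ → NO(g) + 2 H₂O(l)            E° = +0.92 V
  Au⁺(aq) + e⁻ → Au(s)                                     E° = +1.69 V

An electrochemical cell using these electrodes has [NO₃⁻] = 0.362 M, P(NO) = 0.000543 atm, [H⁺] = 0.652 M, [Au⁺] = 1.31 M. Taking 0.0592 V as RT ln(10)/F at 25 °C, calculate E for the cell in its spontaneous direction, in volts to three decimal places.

Au⁺/Au is the cathode (higher E°), NO₃⁻/NO the anode: E°cell = +1.69 − (+0.92) = +0.77 V, n = 3.
Overall: 3 Au⁺(aq) + NO(g) + 2 H₂O(l) → 3 Au(s) + NO₃⁻(aq) + 4 H⁺(aq)
Q = [NO₃⁻]·[H⁺]^4 / ([Au⁺]^3·P(NO)); log Q = 1.729.
E = E° − (0.0592/n) log Q = +0.77 − (0.0592/3)(1.729) = +0.736 V.

+0.736 V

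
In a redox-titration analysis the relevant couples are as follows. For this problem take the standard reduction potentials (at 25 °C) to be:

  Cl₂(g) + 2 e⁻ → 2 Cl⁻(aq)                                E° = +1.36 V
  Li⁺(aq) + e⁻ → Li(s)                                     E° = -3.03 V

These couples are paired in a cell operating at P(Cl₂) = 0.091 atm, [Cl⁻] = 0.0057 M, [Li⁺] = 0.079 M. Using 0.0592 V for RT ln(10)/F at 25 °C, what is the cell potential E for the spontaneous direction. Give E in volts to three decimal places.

Cl₂/Cl⁻ is the cathode (higher E°), Li⁺/Li the anode: E°cell = +1.36 − (-3.03) = +4.39 V, n = 2.
Overall: Cl₂(g) + 2 Li(s) → 2 Cl⁻(aq) + 2 Li⁺(aq)
Q = [Cl⁻]^2·[Li⁺]^2 / (P(Cl₂)); log Q = -5.652.
E = E° − (0.0592/n) log Q = +4.39 − (0.0592/2)(-5.652) = +4.557 V.

+4.557 V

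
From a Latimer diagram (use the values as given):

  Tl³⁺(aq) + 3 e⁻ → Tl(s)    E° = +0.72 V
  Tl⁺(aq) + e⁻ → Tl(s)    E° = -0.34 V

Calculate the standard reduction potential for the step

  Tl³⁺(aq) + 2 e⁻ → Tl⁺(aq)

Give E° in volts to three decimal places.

Sequential free energies add, so n₃E°₃ = n₁E°₁ + n₂E°₂.
With n₃ = 3, and the known step contributing 1×(-0.34) V, the unknown satisfies 2·E° = 3×(+0.72) − 1×(-0.34) = +2.500.
E° = +2.500 / 2 = +1.250 V.

+1.250 V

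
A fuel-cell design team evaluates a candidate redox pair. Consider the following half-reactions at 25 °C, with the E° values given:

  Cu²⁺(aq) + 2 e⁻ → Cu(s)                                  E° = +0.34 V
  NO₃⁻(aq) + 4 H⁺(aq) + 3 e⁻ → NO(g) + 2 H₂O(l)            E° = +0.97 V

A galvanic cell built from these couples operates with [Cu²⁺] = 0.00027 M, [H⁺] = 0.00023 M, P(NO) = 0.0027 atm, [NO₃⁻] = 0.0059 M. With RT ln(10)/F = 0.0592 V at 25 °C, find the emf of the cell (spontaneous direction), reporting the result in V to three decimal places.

NO₃⁻/NO is the cathode (higher E°), Cu²⁺/Cu the anode: E°cell = +0.97 − (+0.34) = +0.63 V, n = 6.
Overall: 2 NO₃⁻(aq) + 8 H⁺(aq) + 3 Cu(s) → 2 NO(g) + 4 H₂O(l) + 3 Cu²⁺(aq)
Q = P(NO)^2·[Cu²⁺]^3 / ([NO₃⁻]^2·[H⁺]^8); log Q = 17.721.
E = E° − (0.0592/n) log Q = +0.63 − (0.0592/6)(17.721) = +0.455 V.

+0.455 V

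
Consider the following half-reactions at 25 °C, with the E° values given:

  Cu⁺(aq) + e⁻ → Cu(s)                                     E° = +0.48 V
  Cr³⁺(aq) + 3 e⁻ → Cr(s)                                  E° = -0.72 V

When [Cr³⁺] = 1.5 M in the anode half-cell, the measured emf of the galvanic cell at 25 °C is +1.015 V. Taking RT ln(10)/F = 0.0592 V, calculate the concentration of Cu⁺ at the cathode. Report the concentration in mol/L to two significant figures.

0.00086 M

Cu⁺/Cu is the cathode, Cr³⁺/Cr the anode: E°cell = +1.20 V, n = 3.
Overall reaction: 3 Cu⁺(aq) + Cr(s) → 3 Cu(s) + Cr³⁺(aq); Q = [Cr³⁺]^1/[Cu⁺]^3.
From E = E° − (0.0592/n) log Q: log Q = (E° − E)·n/0.0592 = (+1.20 − (+1.015))·3/0.0592 = 9.3750.
So 3·log[Cu⁺] = 1·log(1.5) − log Q = 0.1761 − (9.3750) = -9.1989; log[Cu⁺] = -9.1989 / 3 = -3.0663; [Cu⁺] = 10^(-3.0663) ≈ 0.00086 M.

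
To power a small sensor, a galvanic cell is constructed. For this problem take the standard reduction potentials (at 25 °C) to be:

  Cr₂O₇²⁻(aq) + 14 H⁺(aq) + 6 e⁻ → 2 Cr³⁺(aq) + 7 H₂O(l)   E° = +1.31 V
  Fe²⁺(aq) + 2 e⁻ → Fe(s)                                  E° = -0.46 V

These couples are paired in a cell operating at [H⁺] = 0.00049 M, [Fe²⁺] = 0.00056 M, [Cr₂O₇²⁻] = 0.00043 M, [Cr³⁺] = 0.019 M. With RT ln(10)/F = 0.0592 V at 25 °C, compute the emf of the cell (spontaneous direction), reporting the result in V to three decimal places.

+1.410 V

Cr₂O₇²⁻/Cr³⁺ is the cathode (higher E°), Fe²⁺/Fe the anode: E°cell = +1.31 − (-0.46) = +1.77 V, n = 6.
Overall: Cr₂O₇²⁻(aq) + 14 H⁺(aq) + 3 Fe(s) → 2 Cr³⁺(aq) + 7 H₂O(l) + 3 Fe²⁺(aq)
Q = [Cr³⁺]^2·[Fe²⁺]^3 / ([Cr₂O₇²⁻]·[H⁺]^14); log Q = 36.506.
E = E° − (0.0592/n) log Q = +1.77 − (0.0592/6)(36.506) = +1.410 V.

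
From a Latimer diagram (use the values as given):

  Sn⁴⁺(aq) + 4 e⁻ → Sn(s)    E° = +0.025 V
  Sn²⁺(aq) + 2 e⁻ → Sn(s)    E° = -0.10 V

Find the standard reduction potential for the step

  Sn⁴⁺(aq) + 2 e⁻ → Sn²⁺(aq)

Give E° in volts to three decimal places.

+0.150 V

Sequential free energies add, so n₃E°₃ = n₁E°₁ + n₂E°₂.
With n₃ = 4, and the known step contributing 2×(-0.10) V, the unknown satisfies 2·E° = 4×(+0.025) − 2×(-0.10) = +0.300.
E° = +0.300 / 2 = +0.150 V.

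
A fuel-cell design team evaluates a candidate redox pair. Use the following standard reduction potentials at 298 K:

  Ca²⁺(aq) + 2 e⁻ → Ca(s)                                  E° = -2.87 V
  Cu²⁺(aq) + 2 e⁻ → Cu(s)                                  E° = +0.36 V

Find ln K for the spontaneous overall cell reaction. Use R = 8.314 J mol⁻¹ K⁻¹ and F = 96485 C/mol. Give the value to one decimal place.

Cathode: Cu²⁺/Cu; anode: Ca²⁺/Ca. E°cell = (+0.36) − (-2.87) = +3.23 V, with n = 2.
ΔG° = −nFE° = −RT ln K, so ln K = nFE°/(RT) = (2)(96485)(+3.23) / ((8.314)(298)) = 251.574.

251.6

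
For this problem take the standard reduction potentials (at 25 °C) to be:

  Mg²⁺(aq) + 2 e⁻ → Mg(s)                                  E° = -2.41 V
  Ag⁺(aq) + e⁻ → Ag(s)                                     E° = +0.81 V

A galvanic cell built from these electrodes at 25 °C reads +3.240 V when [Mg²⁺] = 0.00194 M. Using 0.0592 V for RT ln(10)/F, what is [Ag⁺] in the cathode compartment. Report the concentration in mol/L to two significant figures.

Ag⁺/Ag is the cathode, Mg²⁺/Mg the anode: E°cell = +3.22 V, n = 2.
Overall reaction: 2 Ag⁺(aq) + Mg(s) → 2 Ag(s) + Mg²⁺(aq); Q = [Mg²⁺]^1/[Ag⁺]^2.
From E = E° − (0.0592/n) log Q: log Q = (E° − E)·n/0.0592 = (+3.22 − (+3.240))·2/0.0592 = -0.6757.
So 2·log[Ag⁺] = 1·log(0.00194) − log Q = -2.7122 − (-0.6757) = -2.0365; log[Ag⁺] = -2.0365 / 2 = -1.0183; [Ag⁺] = 10^(-1.0183) ≈ 0.096 M.

0.096 M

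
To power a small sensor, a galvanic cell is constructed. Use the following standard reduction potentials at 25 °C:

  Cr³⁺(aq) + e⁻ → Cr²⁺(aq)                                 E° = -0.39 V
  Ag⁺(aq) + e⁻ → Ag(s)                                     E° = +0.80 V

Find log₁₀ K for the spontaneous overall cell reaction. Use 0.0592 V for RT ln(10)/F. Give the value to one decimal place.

20.1

Cathode: Ag⁺/Ag; anode: Cr³⁺/Cr²⁺. E°cell = +1.19 V, n = 1.
log K = nE°cell / 0.0592 = (1)(+1.19) / 0.0592 = 20.1.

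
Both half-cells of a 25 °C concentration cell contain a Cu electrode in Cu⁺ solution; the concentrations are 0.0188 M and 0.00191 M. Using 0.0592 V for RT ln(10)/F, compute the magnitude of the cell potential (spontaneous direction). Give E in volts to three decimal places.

For a concentration cell E°cell = 0. The 0.0188 M side is the cathode (reduction is favoured where [Cu⁺] is higher).
With n = 1, E = −(0.0592/1) log([Cu⁺]ₐₙ/[Cu⁺]꜀ₐₜ) = −(0.0592/1) log(0.00191/0.0188) = −(0.0592/1)(-0.993) = +0.059 V.

+0.059 V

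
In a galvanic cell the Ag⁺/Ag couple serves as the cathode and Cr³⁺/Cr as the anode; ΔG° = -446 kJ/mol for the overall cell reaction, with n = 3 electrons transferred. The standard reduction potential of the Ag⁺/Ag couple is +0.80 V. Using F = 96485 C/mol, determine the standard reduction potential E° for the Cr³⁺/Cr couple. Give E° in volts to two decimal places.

E°cell = −ΔG°/(nF) = −(-446×10³)/((3)(96485)) = +1.541 V.
Since Ag⁺/Ag is the cathode and Cr³⁺/Cr the anode, E°cell = E°(Ag⁺/Ag) − E°(Cr³⁺/Cr).
So E°(Cr³⁺/Cr) = E°(Ag⁺/Ag) − E°cell = (+0.80) − (+1.541) = -0.74 V.

-0.74 V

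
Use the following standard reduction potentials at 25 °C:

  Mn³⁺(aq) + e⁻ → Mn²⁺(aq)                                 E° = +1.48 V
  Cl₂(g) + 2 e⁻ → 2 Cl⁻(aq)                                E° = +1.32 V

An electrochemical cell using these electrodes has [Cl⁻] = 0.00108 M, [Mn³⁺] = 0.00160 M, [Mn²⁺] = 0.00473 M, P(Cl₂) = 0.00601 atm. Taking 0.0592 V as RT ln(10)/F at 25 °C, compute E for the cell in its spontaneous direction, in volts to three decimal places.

Mn³⁺/Mn²⁺ is the cathode (higher E°), Cl₂/Cl⁻ the anode: E°cell = +1.48 − (+1.32) = +0.16 V, n = 2.
Overall: 2 Mn³⁺(aq) + 2 Cl⁻(aq) → 2 Mn²⁺(aq) + Cl₂(g)
Q = [Mn²⁺]^2·P(Cl₂) / ([Mn³⁺]^2·[Cl⁻]^2); log Q = 4.654.
E = E° − (0.0592/n) log Q = +0.16 − (0.0592/2)(4.654) = +0.022 V.

+0.022 V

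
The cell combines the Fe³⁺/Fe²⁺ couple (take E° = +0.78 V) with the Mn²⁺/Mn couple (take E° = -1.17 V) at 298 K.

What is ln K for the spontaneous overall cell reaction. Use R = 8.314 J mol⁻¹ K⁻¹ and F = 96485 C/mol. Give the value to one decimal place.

151.9

Cathode: Fe³⁺/Fe²⁺; anode: Mn²⁺/Mn. E°cell = (+0.78) − (-1.17) = +1.95 V, with n = 2.
ΔG° = −nFE° = −RT ln K, so ln K = nFE°/(RT) = (2)(96485)(+1.95) / ((8.314)(298)) = 151.879.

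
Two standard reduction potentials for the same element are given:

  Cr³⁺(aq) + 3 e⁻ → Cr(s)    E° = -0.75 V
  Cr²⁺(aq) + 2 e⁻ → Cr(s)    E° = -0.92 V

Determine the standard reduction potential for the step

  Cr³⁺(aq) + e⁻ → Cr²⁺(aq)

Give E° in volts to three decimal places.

-0.410 V

Sequential free energies add, so n₃E°₃ = n₁E°₁ + n₂E°₂.
With n₃ = 3, and the known step contributing 2×(-0.92) V, the unknown satisfies 1·E° = 3×(-0.75) − 2×(-0.92) = -0.410.
E° = -0.410 / 1 = -0.410 V.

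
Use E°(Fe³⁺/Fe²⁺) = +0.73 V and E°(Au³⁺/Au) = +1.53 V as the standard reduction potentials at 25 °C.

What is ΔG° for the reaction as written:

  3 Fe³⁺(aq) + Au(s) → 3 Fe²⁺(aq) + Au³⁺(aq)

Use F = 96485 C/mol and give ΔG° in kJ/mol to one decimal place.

As written, Fe³⁺/Fe²⁺ is reduced (cathode) and Au³⁺/Au is oxidised (anode), so E°cell = (+0.73) − (+1.53) = -0.80 V.
Balancing electrons gives n = 3.
ΔG° = −nFE° = −(3)(96485)(-0.80) = 231,564 J = +231.6 kJ/mol.

+231.6 kJ/mol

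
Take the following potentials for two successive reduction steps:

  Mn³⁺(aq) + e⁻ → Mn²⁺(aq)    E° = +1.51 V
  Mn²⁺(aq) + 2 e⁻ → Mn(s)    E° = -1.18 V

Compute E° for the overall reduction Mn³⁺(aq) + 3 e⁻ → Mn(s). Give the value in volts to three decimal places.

-0.283 V

Adding the free-energy changes (−nFE°) of the two steps gives −n₃FE°₃ = −n₁FE°₁ − n₂FE°₂.
E°₃ = (1×+1.51 + 2×-1.18) / 3 = (-0.850) / 3 = -0.283 V.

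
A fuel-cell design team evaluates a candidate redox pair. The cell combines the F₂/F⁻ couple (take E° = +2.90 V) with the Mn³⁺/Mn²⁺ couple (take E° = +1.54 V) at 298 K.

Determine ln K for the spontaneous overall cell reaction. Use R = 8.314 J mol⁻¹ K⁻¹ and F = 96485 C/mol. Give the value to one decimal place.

105.9

Cathode: F₂/F⁻; anode: Mn³⁺/Mn²⁺. E°cell = (+2.90) − (+1.54) = +1.36 V, with n = 2.
ΔG° = −nFE° = −RT ln K, so ln K = nFE°/(RT) = (2)(96485)(+1.36) / ((8.314)(298)) = 105.926.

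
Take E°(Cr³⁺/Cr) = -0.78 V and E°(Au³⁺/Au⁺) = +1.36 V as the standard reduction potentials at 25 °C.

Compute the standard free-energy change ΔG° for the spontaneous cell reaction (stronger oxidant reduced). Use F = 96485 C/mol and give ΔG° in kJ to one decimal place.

Au³⁺/Au⁺ (E° = +1.36 V) is the cathode; Cr³⁺/Cr (E° = -0.78 V) is the anode, so E°cell = +2.14 V.
Balancing electrons gives n = 6 (lcm of 2 and 3).
ΔG° = −nFE° = −(6)(96485)(+2.14) = -1,238,867 J = -1238.9 kJ.

-1238.9 kJ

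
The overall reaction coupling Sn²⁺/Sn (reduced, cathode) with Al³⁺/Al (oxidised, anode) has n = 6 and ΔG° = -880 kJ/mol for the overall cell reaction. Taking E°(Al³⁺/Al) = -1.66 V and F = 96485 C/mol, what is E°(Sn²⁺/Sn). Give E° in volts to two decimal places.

-0.14 V

E°cell = −ΔG°/(nF) = −(-880×10³)/((6)(96485)) = +1.520 V.
Since Sn²⁺/Sn is the cathode and Al³⁺/Al the anode, E°cell = E°(Sn²⁺/Sn) − E°(Al³⁺/Al).
So E°(Sn²⁺/Sn) = E°cell + E°(Al³⁺/Al) = +1.520 + (-1.66) = -0.14 V.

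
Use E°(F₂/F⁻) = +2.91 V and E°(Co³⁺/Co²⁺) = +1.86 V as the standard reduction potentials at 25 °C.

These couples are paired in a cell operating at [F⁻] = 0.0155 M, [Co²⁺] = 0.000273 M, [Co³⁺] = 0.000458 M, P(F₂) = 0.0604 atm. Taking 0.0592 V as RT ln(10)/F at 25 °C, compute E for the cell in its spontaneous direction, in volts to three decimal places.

F₂/F⁻ is the cathode (higher E°), Co³⁺/Co²⁺ the anode: E°cell = +2.91 − (+1.86) = +1.05 V, n = 2.
Overall: F₂(g) + 2 Co²⁺(aq) → 2 F⁻(aq) + 2 Co³⁺(aq)
Q = [F⁻]^2·[Co³⁺]^2 / (P(F₂)·[Co²⁺]^2); log Q = -1.951.
E = E° − (0.0592/n) log Q = +1.05 − (0.0592/2)(-1.951) = +1.108 V.

+1.108 V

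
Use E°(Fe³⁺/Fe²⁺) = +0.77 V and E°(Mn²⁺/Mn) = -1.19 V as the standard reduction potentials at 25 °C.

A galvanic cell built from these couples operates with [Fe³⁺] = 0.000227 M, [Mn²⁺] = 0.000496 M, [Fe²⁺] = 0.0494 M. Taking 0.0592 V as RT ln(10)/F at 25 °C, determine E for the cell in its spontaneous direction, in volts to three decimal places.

Fe³⁺/Fe²⁺ is the cathode (higher E°), Mn²⁺/Mn the anode: E°cell = +0.77 − (-1.19) = +1.96 V, n = 2.
Overall: 2 Fe³⁺(aq) + Mn(s) → 2 Fe²⁺(aq) + Mn²⁺(aq)
Q = [Fe²⁺]^2·[Mn²⁺] / ([Fe³⁺]^2); log Q = 1.371.
E = E° − (0.0592/n) log Q = +1.96 − (0.0592/2)(1.371) = +1.919 V.

+1.919 V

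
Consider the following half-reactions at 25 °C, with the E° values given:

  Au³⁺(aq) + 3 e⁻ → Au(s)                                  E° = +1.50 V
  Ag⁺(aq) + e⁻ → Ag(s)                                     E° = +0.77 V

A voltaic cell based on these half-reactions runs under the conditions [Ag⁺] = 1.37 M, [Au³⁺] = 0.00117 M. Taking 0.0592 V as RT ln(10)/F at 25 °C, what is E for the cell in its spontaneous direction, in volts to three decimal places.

+0.664 V

Au³⁺/Au is the cathode (higher E°), Ag⁺/Ag the anode: E°cell = +1.50 − (+0.77) = +0.73 V, n = 3.
Overall: Au³⁺(aq) + 3 Ag(s) → Au(s) + 3 Ag⁺(aq)
Q = [Ag⁺]^3 / ([Au³⁺]); log Q = 3.342.
E = E° − (0.0592/n) log Q = +0.73 − (0.0592/3)(3.342) = +0.664 V.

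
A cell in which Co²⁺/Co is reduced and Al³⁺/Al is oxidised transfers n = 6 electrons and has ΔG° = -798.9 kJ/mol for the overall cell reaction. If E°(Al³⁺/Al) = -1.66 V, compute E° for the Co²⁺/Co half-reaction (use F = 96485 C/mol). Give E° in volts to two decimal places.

E°cell = −ΔG°/(nF) = −(-798.9×10³)/((6)(96485)) = +1.380 V.
Since Co²⁺/Co is the cathode and Al³⁺/Al the anode, E°cell = E°(Co²⁺/Co) − E°(Al³⁺/Al).
So E°(Co²⁺/Co) = E°cell + E°(Al³⁺/Al) = +1.380 + (-1.66) = -0.28 V.

-0.28 V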